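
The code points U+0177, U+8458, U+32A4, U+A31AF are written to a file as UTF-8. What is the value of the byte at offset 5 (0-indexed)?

U+0177 → 2-byte form C5 B7 at offsets 0–1.
U+8458 → 3-byte form E8 91 98 at offsets 2–4.
U+32A4 → 3-byte form E3 8A A4 at offsets 5–7.
Offset 5 falls in char 3's range; it's byte 1 of E3 8A A4 = 0xE3.

0xE3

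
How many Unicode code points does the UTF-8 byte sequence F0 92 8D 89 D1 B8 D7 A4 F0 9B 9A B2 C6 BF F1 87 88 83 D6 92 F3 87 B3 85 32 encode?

Byte at offset 0: 0xF0 = 11110000 → 4-byte char (#1). Advance 4.
Byte at offset 4: 0xD1 = 11010001 → 2-byte char (#2). Advance 2.
Byte at offset 6: 0xD7 = 11010111 → 2-byte char (#3). Advance 2.
Byte at offset 8: 0xF0 = 11110000 → 4-byte char (#4). Advance 4.
Byte at offset 12: 0xC6 = 11000110 → 2-byte char (#5). Advance 2.
Byte at offset 14: 0xF1 = 11110001 → 4-byte char (#6). Advance 4.
Byte at offset 18: 0xD6 = 11010110 → 2-byte char (#7). Advance 2.
Byte at offset 20: 0xF3 = 11110011 → 4-byte char (#8). Advance 4.
Byte at offset 24: 0x32 = 00110010 → 1-byte char (#9). Advance 1.
Reached end at offset 25 after 9 code points.

9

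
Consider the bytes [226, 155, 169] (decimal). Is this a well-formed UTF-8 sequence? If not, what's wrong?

Leading byte 0xE2 = 11100010 → 3-byte form.
Continuation bytes 0x9B=10011011, 0xA9=10101001 all match 10xxxxxx.
Decoded value 0x26E9 is ≥ 0x800 (shortest form) and not a surrogate.

valid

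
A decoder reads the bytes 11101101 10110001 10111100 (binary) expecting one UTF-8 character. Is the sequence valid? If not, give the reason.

Structurally a 3-byte sequence; payload = 0xDC7C.
But 0xDC7C is in U+D800–U+DFFF, the surrogate range. Surrogates are not Unicode scalar values and are forbidden in UTF-8.

invalid (encodes a surrogate (U+D800–U+DFFF))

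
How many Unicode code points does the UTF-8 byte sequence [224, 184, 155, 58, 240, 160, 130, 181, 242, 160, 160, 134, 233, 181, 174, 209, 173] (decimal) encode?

Byte at offset 0: 0xE0 = 11100000 → 3-byte char (#1). Advance 3.
Byte at offset 3: 0x3A = 00111010 → 1-byte char (#2). Advance 1.
Byte at offset 4: 0xF0 = 11110000 → 4-byte char (#3). Advance 4.
Byte at offset 8: 0xF2 = 11110010 → 4-byte char (#4). Advance 4.
Byte at offset 12: 0xE9 = 11101001 → 3-byte char (#5). Advance 3.
Byte at offset 15: 0xD1 = 11010001 → 2-byte char (#6). Advance 2.
Reached end at offset 17 after 6 code points.

6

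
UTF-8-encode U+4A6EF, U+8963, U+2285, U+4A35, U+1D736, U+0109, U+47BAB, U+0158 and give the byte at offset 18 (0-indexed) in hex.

U+4A6EF → 4-byte form F1 8A 9B AF at offsets 0–3.
U+8963 → 3-byte form E8 A5 A3 at offsets 4–6.
U+2285 → 3-byte form E2 8A 85 at offsets 7–9.
U+4A35 → 3-byte form E4 A8 B5 at offsets 10–12.
U+1D736 → 4-byte form F0 9D 9C B6 at offsets 13–16.
U+0109 → 2-byte form C4 89 at offsets 17–18.
Offset 18 falls in char 6's range; it's byte 2 of C4 89 = 0x89.

0x89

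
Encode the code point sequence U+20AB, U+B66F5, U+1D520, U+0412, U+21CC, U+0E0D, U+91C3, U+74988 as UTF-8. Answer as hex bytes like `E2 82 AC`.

U+20AB: 3-byte form → E2 82 AB.
U+B66F5: 4-byte form → F2 B6 9B B5.
U+1D520: 4-byte form → F0 9D 94 A0.
U+0412: 2-byte form → D0 92.
U+21CC: 3-byte form → E2 87 8C.
U+0E0D: 3-byte form → E0 B8 8D.
U+91C3: 3-byte form → E9 87 83.
U+74988: 4-byte form → F1 B4 A6 88.
Concatenated (26 bytes): E2 82 AB F2 B6 9B B5 F0 9D 94 A0 D0 92 E2 87 8C E0 B8 8D E9 87 83 F1 B4 A6 88.

E2 82 AB F2 B6 9B B5 F0 9D 94 A0 D0 92 E2 87 8C E0 B8 8D E9 87 83 F1 B4 A6 88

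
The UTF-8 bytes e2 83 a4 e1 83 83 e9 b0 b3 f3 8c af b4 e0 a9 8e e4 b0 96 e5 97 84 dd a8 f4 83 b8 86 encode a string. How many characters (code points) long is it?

9

Byte at offset 0: 0xE2 = 11100010 → 3-byte char (#1). Advance 3.
Byte at offset 3: 0xE1 = 11100001 → 3-byte char (#2). Advance 3.
Byte at offset 6: 0xE9 = 11101001 → 3-byte char (#3). Advance 3.
Byte at offset 9: 0xF3 = 11110011 → 4-byte char (#4). Advance 4.
Byte at offset 13: 0xE0 = 11100000 → 3-byte char (#5). Advance 3.
Byte at offset 16: 0xE4 = 11100100 → 3-byte char (#6). Advance 3.
Byte at offset 19: 0xE5 = 11100101 → 3-byte char (#7). Advance 3.
Byte at offset 22: 0xDD = 11011101 → 2-byte char (#8). Advance 2.
Byte at offset 24: 0xF4 = 11110100 → 4-byte char (#9). Advance 4.
Reached end at offset 28 after 9 code points.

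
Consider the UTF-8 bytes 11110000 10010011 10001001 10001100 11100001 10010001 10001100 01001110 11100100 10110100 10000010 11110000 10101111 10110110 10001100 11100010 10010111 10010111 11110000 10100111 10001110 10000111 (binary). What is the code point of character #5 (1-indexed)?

Offset 0: leading byte 0xF0 = 11110000 → 4-byte char #1 = F0 93 89 8C.
Offset 4: leading byte 0xE1 = 11100001 → 3-byte char #2 = E1 91 8C.
Offset 7: leading byte 0x4E = 01001110 → 1-byte char #3 = 4E.
Offset 8: leading byte 0xE4 = 11100100 → 3-byte char #4 = E4 B4 82.
Offset 11: leading byte 0xF0 = 11110000 → 4-byte char #5 = F0 AF B6 8C.
Leading byte 0xF0 = 11110000 matches 11110xxx → 4-byte sequence.
Byte 1: 0xF0 = 11110000, payload 000 (3 bits).
Byte 2: 0xAF = 10101111 (10xxxxxx ✓), payload 101111.
Byte 3: 0xB6 = 10110110 (10xxxxxx ✓), payload 110110.
Byte 4: 0x8C = 10001100 (10xxxxxx ✓), payload 001100.
Concatenate: 000101111110110001100 = 0x2FD8C (21 bits → U+2FD8C).

U+2FD8C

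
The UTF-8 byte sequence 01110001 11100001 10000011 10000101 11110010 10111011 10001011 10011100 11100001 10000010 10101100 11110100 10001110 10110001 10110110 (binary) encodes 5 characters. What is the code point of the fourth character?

Offset 0: leading byte 0x71 = 01110001 → 1-byte char #1 = 71.
Offset 1: leading byte 0xE1 = 11100001 → 3-byte char #2 = E1 83 85.
Offset 4: leading byte 0xF2 = 11110010 → 4-byte char #3 = F2 BB 8B 9C.
Offset 8: leading byte 0xE1 = 11100001 → 3-byte char #4 = E1 82 AC.
Leading byte 0xE1 = 11100001 matches 1110xxxx → 3-byte sequence.
Byte 1: 0xE1 = 11100001, payload 0001 (4 bits).
Byte 2: 0x82 = 10000010 (10xxxxxx ✓), payload 000010.
Byte 3: 0xAC = 10101100 (10xxxxxx ✓), payload 101100.
Concatenate: 0001000010101100 = 0x10AC (16 bits → U+10AC).

U+10AC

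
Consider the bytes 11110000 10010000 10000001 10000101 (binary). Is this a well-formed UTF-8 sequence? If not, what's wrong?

Leading byte 0xF0 = 11110000 → 4-byte form.
Continuation bytes 0x90=10010000, 0x81=10000001, 0x85=10000101 all match 10xxxxxx.
Decoded value 0x10045 is ≥ 0x10000 (shortest form) and not a surrogate.

valid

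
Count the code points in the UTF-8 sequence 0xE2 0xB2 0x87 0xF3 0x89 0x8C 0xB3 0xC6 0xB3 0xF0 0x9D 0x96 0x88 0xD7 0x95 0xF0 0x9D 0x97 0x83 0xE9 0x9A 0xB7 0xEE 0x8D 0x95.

8

Byte at offset 0: 0xE2 = 11100010 → 3-byte char (#1). Advance 3.
Byte at offset 3: 0xF3 = 11110011 → 4-byte char (#2). Advance 4.
Byte at offset 7: 0xC6 = 11000110 → 2-byte char (#3). Advance 2.
Byte at offset 9: 0xF0 = 11110000 → 4-byte char (#4). Advance 4.
Byte at offset 13: 0xD7 = 11010111 → 2-byte char (#5). Advance 2.
Byte at offset 15: 0xF0 = 11110000 → 4-byte char (#6). Advance 4.
Byte at offset 19: 0xE9 = 11101001 → 3-byte char (#7). Advance 3.
Byte at offset 22: 0xEE = 11101110 → 3-byte char (#8). Advance 3.
Reached end at offset 25 after 8 code points.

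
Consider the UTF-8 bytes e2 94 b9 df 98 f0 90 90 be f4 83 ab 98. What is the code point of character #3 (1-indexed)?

U+1043E

Offset 0: leading byte 0xE2 = 11100010 → 3-byte char #1 = E2 94 B9.
Offset 3: leading byte 0xDF = 11011111 → 2-byte char #2 = DF 98.
Offset 5: leading byte 0xF0 = 11110000 → 4-byte char #3 = F0 90 90 BE.
Leading byte 0xF0 = 11110000 matches 11110xxx → 4-byte sequence.
Byte 1: 0xF0 = 11110000, payload 000 (3 bits).
Byte 2: 0x90 = 10010000 (10xxxxxx ✓), payload 010000.
Byte 3: 0x90 = 10010000 (10xxxxxx ✓), payload 010000.
Byte 4: 0xBE = 10111110 (10xxxxxx ✓), payload 111110.
Concatenate: 000010000010000111110 = 0x1043E (21 bits → U+1043E).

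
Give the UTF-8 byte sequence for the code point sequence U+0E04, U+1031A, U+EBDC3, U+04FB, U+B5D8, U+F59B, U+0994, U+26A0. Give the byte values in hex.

E0 B8 84 F0 90 8C 9A F3 AB B7 83 D3 BB EB 97 98 EF 96 9B E0 A6 94 E2 9A A0

U+0E04: 3-byte form → E0 B8 84.
U+1031A: 4-byte form → F0 90 8C 9A.
U+EBDC3: 4-byte form → F3 AB B7 83.
U+04FB: 2-byte form → D3 BB.
U+B5D8: 3-byte form → EB 97 98.
U+F59B: 3-byte form → EF 96 9B.
U+0994: 3-byte form → E0 A6 94.
U+26A0: 3-byte form → E2 9A A0.
Concatenated (25 bytes): E0 B8 84 F0 90 8C 9A F3 AB B7 83 D3 BB EB 97 98 EF 96 9B E0 A6 94 E2 9A A0.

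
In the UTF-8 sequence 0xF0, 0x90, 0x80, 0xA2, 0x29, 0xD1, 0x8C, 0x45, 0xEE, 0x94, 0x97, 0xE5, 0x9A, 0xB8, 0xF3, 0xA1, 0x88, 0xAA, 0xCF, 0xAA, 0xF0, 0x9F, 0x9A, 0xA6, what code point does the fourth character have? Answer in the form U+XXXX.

Offset 0: leading byte 0xF0 = 11110000 → 4-byte char #1 = F0 90 80 A2.
Offset 4: leading byte 0x29 = 00101001 → 1-byte char #2 = 29.
Offset 5: leading byte 0xD1 = 11010001 → 2-byte char #3 = D1 8C.
Offset 7: leading byte 0x45 = 01000101 → 1-byte char #4 = 45.
Leading byte 0x45 = 01000101 matches 0xxxxxxx → 1-byte sequence.
Byte 1: 0x45 = 01000101, payload 1000101 (7 bits).
Concatenate: 1000101 = 0x45 (7 bits → U+0045).

U+0045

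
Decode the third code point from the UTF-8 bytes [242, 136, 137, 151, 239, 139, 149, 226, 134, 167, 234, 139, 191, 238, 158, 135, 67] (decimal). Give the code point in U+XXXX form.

Offset 0: leading byte 0xF2 = 11110010 → 4-byte char #1 = F2 88 89 97.
Offset 4: leading byte 0xEF = 11101111 → 3-byte char #2 = EF 8B 95.
Offset 7: leading byte 0xE2 = 11100010 → 3-byte char #3 = E2 86 A7.
Leading byte 0xE2 = 11100010 matches 1110xxxx → 3-byte sequence.
Byte 1: 0xE2 = 11100010, payload 0010 (4 bits).
Byte 2: 0x86 = 10000110 (10xxxxxx ✓), payload 000110.
Byte 3: 0xA7 = 10100111 (10xxxxxx ✓), payload 100111.
Concatenate: 0010000110100111 = 0x21A7 (16 bits → U+21A7).

U+21A7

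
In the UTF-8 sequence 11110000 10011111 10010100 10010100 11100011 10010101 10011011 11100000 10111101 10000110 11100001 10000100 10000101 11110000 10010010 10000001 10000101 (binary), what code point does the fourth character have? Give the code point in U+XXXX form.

Offset 0: leading byte 0xF0 = 11110000 → 4-byte char #1 = F0 9F 94 94.
Offset 4: leading byte 0xE3 = 11100011 → 3-byte char #2 = E3 95 9B.
Offset 7: leading byte 0xE0 = 11100000 → 3-byte char #3 = E0 BD 86.
Offset 10: leading byte 0xE1 = 11100001 → 3-byte char #4 = E1 84 85.
Leading byte 0xE1 = 11100001 matches 1110xxxx → 3-byte sequence.
Byte 1: 0xE1 = 11100001, payload 0001 (4 bits).
Byte 2: 0x84 = 10000100 (10xxxxxx ✓), payload 000100.
Byte 3: 0x85 = 10000101 (10xxxxxx ✓), payload 000101.
Concatenate: 0001000100000101 = 0x1105 (16 bits → U+1105).

U+1105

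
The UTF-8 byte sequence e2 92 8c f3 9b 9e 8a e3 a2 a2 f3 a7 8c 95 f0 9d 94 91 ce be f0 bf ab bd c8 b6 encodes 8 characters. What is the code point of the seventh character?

U+3FAFD

Offset 0: leading byte 0xE2 = 11100010 → 3-byte char #1 = E2 92 8C.
Offset 3: leading byte 0xF3 = 11110011 → 4-byte char #2 = F3 9B 9E 8A.
Offset 7: leading byte 0xE3 = 11100011 → 3-byte char #3 = E3 A2 A2.
Offset 10: leading byte 0xF3 = 11110011 → 4-byte char #4 = F3 A7 8C 95.
Offset 14: leading byte 0xF0 = 11110000 → 4-byte char #5 = F0 9D 94 91.
Offset 18: leading byte 0xCE = 11001110 → 2-byte char #6 = CE BE.
Offset 20: leading byte 0xF0 = 11110000 → 4-byte char #7 = F0 BF AB BD.
Leading byte 0xF0 = 11110000 matches 11110xxx → 4-byte sequence.
Byte 1: 0xF0 = 11110000, payload 000 (3 bits).
Byte 2: 0xBF = 10111111 (10xxxxxx ✓), payload 111111.
Byte 3: 0xAB = 10101011 (10xxxxxx ✓), payload 101011.
Byte 4: 0xBD = 10111101 (10xxxxxx ✓), payload 111101.
Concatenate: 000111111101011111101 = 0x3FAFD (21 bits → U+3FAFD).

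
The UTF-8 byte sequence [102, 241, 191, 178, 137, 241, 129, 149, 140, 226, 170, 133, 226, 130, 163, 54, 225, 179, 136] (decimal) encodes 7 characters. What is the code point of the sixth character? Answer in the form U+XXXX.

Offset 0: leading byte 0x66 = 01100110 → 1-byte char #1 = 66.
Offset 1: leading byte 0xF1 = 11110001 → 4-byte char #2 = F1 BF B2 89.
Offset 5: leading byte 0xF1 = 11110001 → 4-byte char #3 = F1 81 95 8C.
Offset 9: leading byte 0xE2 = 11100010 → 3-byte char #4 = E2 AA 85.
Offset 12: leading byte 0xE2 = 11100010 → 3-byte char #5 = E2 82 A3.
Offset 15: leading byte 0x36 = 00110110 → 1-byte char #6 = 36.
Leading byte 0x36 = 00110110 matches 0xxxxxxx → 1-byte sequence.
Byte 1: 0x36 = 00110110, payload 0110110 (7 bits).
Concatenate: 0110110 = 0x36 (7 bits → U+0036).

U+0036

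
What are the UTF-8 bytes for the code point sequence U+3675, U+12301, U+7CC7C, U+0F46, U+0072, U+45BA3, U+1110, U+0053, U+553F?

U+3675: 3-byte form → E3 99 B5.
U+12301: 4-byte form → F0 92 8C 81.
U+7CC7C: 4-byte form → F1 BC B1 BC.
U+0F46: 3-byte form → E0 BD 86.
U+0072: 1-byte form → 72.
U+45BA3: 4-byte form → F1 85 AE A3.
U+1110: 3-byte form → E1 84 90.
U+0053: 1-byte form → 53.
U+553F: 3-byte form → E5 94 BF.
Concatenated (26 bytes): E3 99 B5 F0 92 8C 81 F1 BC B1 BC E0 BD 86 72 F1 85 AE A3 E1 84 90 53 E5 94 BF.

E3 99 B5 F0 92 8C 81 F1 BC B1 BC E0 BD 86 72 F1 85 AE A3 E1 84 90 53 E5 94 BF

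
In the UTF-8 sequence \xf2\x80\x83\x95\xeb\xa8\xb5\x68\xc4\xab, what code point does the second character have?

U+BA35

Offset 0: leading byte 0xF2 = 11110010 → 4-byte char #1 = F2 80 83 95.
Offset 4: leading byte 0xEB = 11101011 → 3-byte char #2 = EB A8 B5.
Leading byte 0xEB = 11101011 matches 1110xxxx → 3-byte sequence.
Byte 1: 0xEB = 11101011, payload 1011 (4 bits).
Byte 2: 0xA8 = 10101000 (10xxxxxx ✓), payload 101000.
Byte 3: 0xB5 = 10110101 (10xxxxxx ✓), payload 110101.
Concatenate: 1011101000110101 = 0xBA35 (16 bits → U+BA35).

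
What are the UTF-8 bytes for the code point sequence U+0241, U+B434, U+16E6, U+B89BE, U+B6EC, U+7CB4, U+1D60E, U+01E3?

U+0241: 2-byte form → C9 81.
U+B434: 3-byte form → EB 90 B4.
U+16E6: 3-byte form → E1 9B A6.
U+B89BE: 4-byte form → F2 B8 A6 BE.
U+B6EC: 3-byte form → EB 9B AC.
U+7CB4: 3-byte form → E7 B2 B4.
U+1D60E: 4-byte form → F0 9D 98 8E.
U+01E3: 2-byte form → C7 A3.
Concatenated (24 bytes): C9 81 EB 90 B4 E1 9B A6 F2 B8 A6 BE EB 9B AC E7 B2 B4 F0 9D 98 8E C7 A3.

C9 81 EB 90 B4 E1 9B A6 F2 B8 A6 BE EB 9B AC E7 B2 B4 F0 9D 98 8E C7 A3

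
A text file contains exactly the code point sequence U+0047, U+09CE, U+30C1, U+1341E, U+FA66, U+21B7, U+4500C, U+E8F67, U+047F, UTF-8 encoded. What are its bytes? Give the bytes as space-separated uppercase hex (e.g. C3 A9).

47 E0 A7 8E E3 83 81 F0 93 90 9E EF A9 A6 E2 86 B7 F1 85 80 8C F3 A8 BD A7 D1 BF

U+0047: 1-byte form → 47.
U+09CE: 3-byte form → E0 A7 8E.
U+30C1: 3-byte form → E3 83 81.
U+1341E: 4-byte form → F0 93 90 9E.
U+FA66: 3-byte form → EF A9 A6.
U+21B7: 3-byte form → E2 86 B7.
U+4500C: 4-byte form → F1 85 80 8C.
U+E8F67: 4-byte form → F3 A8 BD A7.
U+047F: 2-byte form → D1 BF.
Concatenated (27 bytes): 47 E0 A7 8E E3 83 81 F0 93 90 9E EF A9 A6 E2 86 B7 F1 85 80 8C F3 A8 BD A7 D1 BF.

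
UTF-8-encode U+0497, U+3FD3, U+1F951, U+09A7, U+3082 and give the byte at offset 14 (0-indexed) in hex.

0x82

U+0497 → 2-byte form D2 97 at offsets 0–1.
U+3FD3 → 3-byte form E3 BF 93 at offsets 2–4.
U+1F951 → 4-byte form F0 9F A5 91 at offsets 5–8.
U+09A7 → 3-byte form E0 A6 A7 at offsets 9–11.
U+3082 → 3-byte form E3 82 82 at offsets 12–14.
Offset 14 falls in char 5's range; it's byte 3 of E3 82 82 = 0x82.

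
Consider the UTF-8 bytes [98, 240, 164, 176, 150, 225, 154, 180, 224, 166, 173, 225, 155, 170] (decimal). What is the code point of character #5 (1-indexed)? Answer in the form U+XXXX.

U+16EA

Offset 0: leading byte 0x62 = 01100010 → 1-byte char #1 = 62.
Offset 1: leading byte 0xF0 = 11110000 → 4-byte char #2 = F0 A4 B0 96.
Offset 5: leading byte 0xE1 = 11100001 → 3-byte char #3 = E1 9A B4.
Offset 8: leading byte 0xE0 = 11100000 → 3-byte char #4 = E0 A6 AD.
Offset 11: leading byte 0xE1 = 11100001 → 3-byte char #5 = E1 9B AA.
Leading byte 0xE1 = 11100001 matches 1110xxxx → 3-byte sequence.
Byte 1: 0xE1 = 11100001, payload 0001 (4 bits).
Byte 2: 0x9B = 10011011 (10xxxxxx ✓), payload 011011.
Byte 3: 0xAA = 10101010 (10xxxxxx ✓), payload 101010.
Concatenate: 0001011011101010 = 0x16EA (16 bits → U+16EA).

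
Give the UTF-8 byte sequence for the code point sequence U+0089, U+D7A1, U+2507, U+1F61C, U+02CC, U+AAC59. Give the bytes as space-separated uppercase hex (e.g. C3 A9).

C2 89 ED 9E A1 E2 94 87 F0 9F 98 9C CB 8C F2 AA B1 99

U+0089: 2-byte form → C2 89.
U+D7A1: 3-byte form → ED 9E A1.
U+2507: 3-byte form → E2 94 87.
U+1F61C: 4-byte form → F0 9F 98 9C.
U+02CC: 2-byte form → CB 8C.
U+AAC59: 4-byte form → F2 AA B1 99.
Concatenated (18 bytes): C2 89 ED 9E A1 E2 94 87 F0 9F 98 9C CB 8C F2 AA B1 99.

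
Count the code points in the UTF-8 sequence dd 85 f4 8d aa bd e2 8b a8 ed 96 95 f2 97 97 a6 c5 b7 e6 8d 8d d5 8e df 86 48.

Byte at offset 0: 0xDD = 11011101 → 2-byte char (#1). Advance 2.
Byte at offset 2: 0xF4 = 11110100 → 4-byte char (#2). Advance 4.
Byte at offset 6: 0xE2 = 11100010 → 3-byte char (#3). Advance 3.
Byte at offset 9: 0xED = 11101101 → 3-byte char (#4). Advance 3.
Byte at offset 12: 0xF2 = 11110010 → 4-byte char (#5). Advance 4.
Byte at offset 16: 0xC5 = 11000101 → 2-byte char (#6). Advance 2.
Byte at offset 18: 0xE6 = 11100110 → 3-byte char (#7). Advance 3.
Byte at offset 21: 0xD5 = 11010101 → 2-byte char (#8). Advance 2.
Byte at offset 23: 0xDF = 11011111 → 2-byte char (#9). Advance 2.
Byte at offset 25: 0x48 = 01001000 → 1-byte char (#10). Advance 1.
Reached end at offset 26 after 10 code points.

10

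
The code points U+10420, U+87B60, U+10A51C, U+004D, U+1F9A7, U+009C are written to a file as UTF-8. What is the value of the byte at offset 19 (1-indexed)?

1-indexed offset 19 is 0-indexed offset 18.
U+10420 → 4-byte form F0 90 90 A0 at offsets 0–3.
U+87B60 → 4-byte form F2 87 AD A0 at offsets 4–7.
U+10A51C → 4-byte form F4 8A 94 9C at offsets 8–11.
U+004D → 1-byte form 4D at offsets 12–12.
U+1F9A7 → 4-byte form F0 9F A6 A7 at offsets 13–16.
U+009C → 2-byte form C2 9C at offsets 17–18.
Offset 18 falls in char 6's range; it's byte 2 of C2 9C = 0x9C.

0x9C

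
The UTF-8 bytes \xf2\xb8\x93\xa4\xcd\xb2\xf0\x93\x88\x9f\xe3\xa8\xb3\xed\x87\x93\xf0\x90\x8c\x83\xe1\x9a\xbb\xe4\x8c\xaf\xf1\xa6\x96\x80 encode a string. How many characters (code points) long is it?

Byte at offset 0: 0xF2 = 11110010 → 4-byte char (#1). Advance 4.
Byte at offset 4: 0xCD = 11001101 → 2-byte char (#2). Advance 2.
Byte at offset 6: 0xF0 = 11110000 → 4-byte char (#3). Advance 4.
Byte at offset 10: 0xE3 = 11100011 → 3-byte char (#4). Advance 3.
Byte at offset 13: 0xED = 11101101 → 3-byte char (#5). Advance 3.
Byte at offset 16: 0xF0 = 11110000 → 4-byte char (#6). Advance 4.
Byte at offset 20: 0xE1 = 11100001 → 3-byte char (#7). Advance 3.
Byte at offset 23: 0xE4 = 11100100 → 3-byte char (#8). Advance 3.
Byte at offset 26: 0xF1 = 11110001 → 4-byte char (#9). Advance 4.
Reached end at offset 30 after 9 code points.

9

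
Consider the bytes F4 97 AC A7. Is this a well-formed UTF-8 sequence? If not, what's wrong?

invalid (encodes a value above U+10FFFF)

Leading byte 0xF4 = 11110100 → 4-byte form.
Payload = 0x117B27, which exceeds U+10FFFF, the maximum Unicode code point. (Leading bytes F5–FF, or F4 followed by ≥ 0x90, are invalid.)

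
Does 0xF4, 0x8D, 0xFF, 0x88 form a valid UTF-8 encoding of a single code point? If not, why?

Leading byte 0xF4 = 11110100 → 4-byte form.
Byte 3 is 0xFF = 11111111, which is not 10xxxxxx — expected a continuation byte.

invalid (non-continuation byte where continuation expected)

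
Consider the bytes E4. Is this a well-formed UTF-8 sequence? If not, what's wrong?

invalid (sequence truncated)

Leading byte 0xE4 = 11100100 → 3-byte form, but only 1 byte is present.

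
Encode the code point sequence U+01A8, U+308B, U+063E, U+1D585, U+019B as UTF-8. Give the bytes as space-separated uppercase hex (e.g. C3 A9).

U+01A8: 2-byte form → C6 A8.
U+308B: 3-byte form → E3 82 8B.
U+063E: 2-byte form → D8 BE.
U+1D585: 4-byte form → F0 9D 96 85.
U+019B: 2-byte form → C6 9B.
Concatenated (13 bytes): C6 A8 E3 82 8B D8 BE F0 9D 96 85 C6 9B.

C6 A8 E3 82 8B D8 BE F0 9D 96 85 C6 9B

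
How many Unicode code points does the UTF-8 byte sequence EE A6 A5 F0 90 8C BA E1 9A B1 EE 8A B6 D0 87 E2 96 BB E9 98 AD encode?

Byte at offset 0: 0xEE = 11101110 → 3-byte char (#1). Advance 3.
Byte at offset 3: 0xF0 = 11110000 → 4-byte char (#2). Advance 4.
Byte at offset 7: 0xE1 = 11100001 → 3-byte char (#3). Advance 3.
Byte at offset 10: 0xEE = 11101110 → 3-byte char (#4). Advance 3.
Byte at offset 13: 0xD0 = 11010000 → 2-byte char (#5). Advance 2.
Byte at offset 15: 0xE2 = 11100010 → 3-byte char (#6). Advance 3.
Byte at offset 18: 0xE9 = 11101001 → 3-byte char (#7). Advance 3.
Reached end at offset 21 after 7 code points.

7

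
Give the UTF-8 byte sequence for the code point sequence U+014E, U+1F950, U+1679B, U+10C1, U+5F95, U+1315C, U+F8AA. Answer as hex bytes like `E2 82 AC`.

C5 8E F0 9F A5 90 F0 96 9E 9B E1 83 81 E5 BE 95 F0 93 85 9C EF A2 AA

U+014E: 2-byte form → C5 8E.
U+1F950: 4-byte form → F0 9F A5 90.
U+1679B: 4-byte form → F0 96 9E 9B.
U+10C1: 3-byte form → E1 83 81.
U+5F95: 3-byte form → E5 BE 95.
U+1315C: 4-byte form → F0 93 85 9C.
U+F8AA: 3-byte form → EF A2 AA.
Concatenated (23 bytes): C5 8E F0 9F A5 90 F0 96 9E 9B E1 83 81 E5 BE 95 F0 93 85 9C EF A2 AA.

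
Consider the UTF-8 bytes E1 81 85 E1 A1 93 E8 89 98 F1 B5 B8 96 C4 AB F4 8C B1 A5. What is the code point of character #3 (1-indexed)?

Offset 0: leading byte 0xE1 = 11100001 → 3-byte char #1 = E1 81 85.
Offset 3: leading byte 0xE1 = 11100001 → 3-byte char #2 = E1 A1 93.
Offset 6: leading byte 0xE8 = 11101000 → 3-byte char #3 = E8 89 98.
Leading byte 0xE8 = 11101000 matches 1110xxxx → 3-byte sequence.
Byte 1: 0xE8 = 11101000, payload 1000 (4 bits).
Byte 2: 0x89 = 10001001 (10xxxxxx ✓), payload 001001.
Byte 3: 0x98 = 10011000 (10xxxxxx ✓), payload 011000.
Concatenate: 1000001001011000 = 0x8258 (16 bits → U+8258).

U+8258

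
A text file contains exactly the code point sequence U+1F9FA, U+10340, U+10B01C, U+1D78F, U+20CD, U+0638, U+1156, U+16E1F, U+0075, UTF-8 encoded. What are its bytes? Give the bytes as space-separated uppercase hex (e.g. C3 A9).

U+1F9FA: 4-byte form → F0 9F A7 BA.
U+10340: 4-byte form → F0 90 8D 80.
U+10B01C: 4-byte form → F4 8B 80 9C.
U+1D78F: 4-byte form → F0 9D 9E 8F.
U+20CD: 3-byte form → E2 83 8D.
U+0638: 2-byte form → D8 B8.
U+1156: 3-byte form → E1 85 96.
U+16E1F: 4-byte form → F0 96 B8 9F.
U+0075: 1-byte form → 75.
Concatenated (29 bytes): F0 9F A7 BA F0 90 8D 80 F4 8B 80 9C F0 9D 9E 8F E2 83 8D D8 B8 E1 85 96 F0 96 B8 9F 75.

F0 9F A7 BA F0 90 8D 80 F4 8B 80 9C F0 9D 9E 8F E2 83 8D D8 B8 E1 85 96 F0 96 B8 9F 75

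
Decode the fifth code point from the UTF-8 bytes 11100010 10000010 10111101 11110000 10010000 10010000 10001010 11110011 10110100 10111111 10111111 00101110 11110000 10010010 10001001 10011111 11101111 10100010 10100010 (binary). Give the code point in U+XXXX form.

U+1225F

Offset 0: leading byte 0xE2 = 11100010 → 3-byte char #1 = E2 82 BD.
Offset 3: leading byte 0xF0 = 11110000 → 4-byte char #2 = F0 90 90 8A.
Offset 7: leading byte 0xF3 = 11110011 → 4-byte char #3 = F3 B4 BF BF.
Offset 11: leading byte 0x2E = 00101110 → 1-byte char #4 = 2E.
Offset 12: leading byte 0xF0 = 11110000 → 4-byte char #5 = F0 92 89 9F.
Leading byte 0xF0 = 11110000 matches 11110xxx → 4-byte sequence.
Byte 1: 0xF0 = 11110000, payload 000 (3 bits).
Byte 2: 0x92 = 10010010 (10xxxxxx ✓), payload 010010.
Byte 3: 0x89 = 10001001 (10xxxxxx ✓), payload 001001.
Byte 4: 0x9F = 10011111 (10xxxxxx ✓), payload 011111.
Concatenate: 000010010001001011111 = 0x1225F (21 bits → U+1225F).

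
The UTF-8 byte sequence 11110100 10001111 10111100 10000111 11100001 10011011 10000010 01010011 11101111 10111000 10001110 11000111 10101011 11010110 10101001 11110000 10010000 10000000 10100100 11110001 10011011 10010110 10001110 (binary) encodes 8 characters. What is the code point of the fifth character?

U+01EB

Offset 0: leading byte 0xF4 = 11110100 → 4-byte char #1 = F4 8F BC 87.
Offset 4: leading byte 0xE1 = 11100001 → 3-byte char #2 = E1 9B 82.
Offset 7: leading byte 0x53 = 01010011 → 1-byte char #3 = 53.
Offset 8: leading byte 0xEF = 11101111 → 3-byte char #4 = EF B8 8E.
Offset 11: leading byte 0xC7 = 11000111 → 2-byte char #5 = C7 AB.
Leading byte 0xC7 = 11000111 matches 110xxxxx → 2-byte sequence.
Byte 1: 0xC7 = 11000111, payload 00111 (5 bits).
Byte 2: 0xAB = 10101011 (10xxxxxx ✓), payload 101011.
Concatenate: 00111101011 = 0x1EB (11 bits → U+01EB).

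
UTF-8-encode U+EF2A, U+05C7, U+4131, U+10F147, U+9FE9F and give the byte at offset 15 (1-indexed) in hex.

0xBA

1-indexed offset 15 is 0-indexed offset 14.
U+EF2A → 3-byte form EE BC AA at offsets 0–2.
U+05C7 → 2-byte form D7 87 at offsets 3–4.
U+4131 → 3-byte form E4 84 B1 at offsets 5–7.
U+10F147 → 4-byte form F4 8F 85 87 at offsets 8–11.
U+9FE9F → 4-byte form F2 9F BA 9F at offsets 12–15.
Offset 14 falls in char 5's range; it's byte 3 of F2 9F BA 9F = 0xBA.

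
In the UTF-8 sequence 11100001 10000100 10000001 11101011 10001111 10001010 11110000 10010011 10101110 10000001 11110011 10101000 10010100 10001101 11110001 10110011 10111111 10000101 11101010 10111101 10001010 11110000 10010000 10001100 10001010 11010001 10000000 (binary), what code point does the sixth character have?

Offset 0: leading byte 0xE1 = 11100001 → 3-byte char #1 = E1 84 81.
Offset 3: leading byte 0xEB = 11101011 → 3-byte char #2 = EB 8F 8A.
Offset 6: leading byte 0xF0 = 11110000 → 4-byte char #3 = F0 93 AE 81.
Offset 10: leading byte 0xF3 = 11110011 → 4-byte char #4 = F3 A8 94 8D.
Offset 14: leading byte 0xF1 = 11110001 → 4-byte char #5 = F1 B3 BF 85.
Offset 18: leading byte 0xEA = 11101010 → 3-byte char #6 = EA BD 8A.
Leading byte 0xEA = 11101010 matches 1110xxxx → 3-byte sequence.
Byte 1: 0xEA = 11101010, payload 1010 (4 bits).
Byte 2: 0xBD = 10111101 (10xxxxxx ✓), payload 111101.
Byte 3: 0x8A = 10001010 (10xxxxxx ✓), payload 001010.
Concatenate: 1010111101001010 = 0xAF4A (16 bits → U+AF4A).

U+AF4A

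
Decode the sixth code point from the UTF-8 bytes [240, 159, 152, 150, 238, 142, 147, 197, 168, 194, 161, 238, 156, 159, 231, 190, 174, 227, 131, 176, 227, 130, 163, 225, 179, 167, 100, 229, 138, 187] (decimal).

U+7FAE

Offset 0: leading byte 0xF0 = 11110000 → 4-byte char #1 = F0 9F 98 96.
Offset 4: leading byte 0xEE = 11101110 → 3-byte char #2 = EE 8E 93.
Offset 7: leading byte 0xC5 = 11000101 → 2-byte char #3 = C5 A8.
Offset 9: leading byte 0xC2 = 11000010 → 2-byte char #4 = C2 A1.
Offset 11: leading byte 0xEE = 11101110 → 3-byte char #5 = EE 9C 9F.
Offset 14: leading byte 0xE7 = 11100111 → 3-byte char #6 = E7 BE AE.
Leading byte 0xE7 = 11100111 matches 1110xxxx → 3-byte sequence.
Byte 1: 0xE7 = 11100111, payload 0111 (4 bits).
Byte 2: 0xBE = 10111110 (10xxxxxx ✓), payload 111110.
Byte 3: 0xAE = 10101110 (10xxxxxx ✓), payload 101110.
Concatenate: 0111111110101110 = 0x7FAE (16 bits → U+7FAE).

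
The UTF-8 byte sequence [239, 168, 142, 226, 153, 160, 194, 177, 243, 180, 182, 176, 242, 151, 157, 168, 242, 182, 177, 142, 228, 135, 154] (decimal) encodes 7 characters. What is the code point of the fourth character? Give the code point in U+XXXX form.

U+F4DB0

Offset 0: leading byte 0xEF = 11101111 → 3-byte char #1 = EF A8 8E.
Offset 3: leading byte 0xE2 = 11100010 → 3-byte char #2 = E2 99 A0.
Offset 6: leading byte 0xC2 = 11000010 → 2-byte char #3 = C2 B1.
Offset 8: leading byte 0xF3 = 11110011 → 4-byte char #4 = F3 B4 B6 B0.
Leading byte 0xF3 = 11110011 matches 11110xxx → 4-byte sequence.
Byte 1: 0xF3 = 11110011, payload 011 (3 bits).
Byte 2: 0xB4 = 10110100 (10xxxxxx ✓), payload 110100.
Byte 3: 0xB6 = 10110110 (10xxxxxx ✓), payload 110110.
Byte 4: 0xB0 = 10110000 (10xxxxxx ✓), payload 110000.
Concatenate: 011110100110110110000 = 0xF4DB0 (21 bits → U+F4DB0).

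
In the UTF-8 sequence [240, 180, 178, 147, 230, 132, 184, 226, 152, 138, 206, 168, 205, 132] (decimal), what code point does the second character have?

Offset 0: leading byte 0xF0 = 11110000 → 4-byte char #1 = F0 B4 B2 93.
Offset 4: leading byte 0xE6 = 11100110 → 3-byte char #2 = E6 84 B8.
Leading byte 0xE6 = 11100110 matches 1110xxxx → 3-byte sequence.
Byte 1: 0xE6 = 11100110, payload 0110 (4 bits).
Byte 2: 0x84 = 10000100 (10xxxxxx ✓), payload 000100.
Byte 3: 0xB8 = 10111000 (10xxxxxx ✓), payload 111000.
Concatenate: 0110000100111000 = 0x6138 (16 bits → U+6138).

U+6138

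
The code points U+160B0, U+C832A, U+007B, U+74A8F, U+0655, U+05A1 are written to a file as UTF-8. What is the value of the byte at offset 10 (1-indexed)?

0xF1

1-indexed offset 10 is 0-indexed offset 9.
U+160B0 → 4-byte form F0 96 82 B0 at offsets 0–3.
U+C832A → 4-byte form F3 88 8C AA at offsets 4–7.
U+007B → 1-byte form 7B at offsets 8–8.
U+74A8F → 4-byte form F1 B4 AA 8F at offsets 9–12.
Offset 9 falls in char 4's range; it's byte 1 of F1 B4 AA 8F = 0xF1.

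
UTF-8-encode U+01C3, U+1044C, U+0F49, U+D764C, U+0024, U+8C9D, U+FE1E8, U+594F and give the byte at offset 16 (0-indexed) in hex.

0x9D

U+01C3 → 2-byte form C7 83 at offsets 0–1.
U+1044C → 4-byte form F0 90 91 8C at offsets 2–5.
U+0F49 → 3-byte form E0 BD 89 at offsets 6–8.
U+D764C → 4-byte form F3 97 99 8C at offsets 9–12.
U+0024 → 1-byte form 24 at offsets 13–13.
U+8C9D → 3-byte form E8 B2 9D at offsets 14–16.
Offset 16 falls in char 6's range; it's byte 3 of E8 B2 9D = 0x9D.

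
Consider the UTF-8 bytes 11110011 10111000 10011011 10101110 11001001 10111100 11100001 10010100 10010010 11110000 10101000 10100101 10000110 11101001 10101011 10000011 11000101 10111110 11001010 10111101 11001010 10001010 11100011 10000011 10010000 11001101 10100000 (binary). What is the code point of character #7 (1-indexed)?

Offset 0: leading byte 0xF3 = 11110011 → 4-byte char #1 = F3 B8 9B AE.
Offset 4: leading byte 0xC9 = 11001001 → 2-byte char #2 = C9 BC.
Offset 6: leading byte 0xE1 = 11100001 → 3-byte char #3 = E1 94 92.
Offset 9: leading byte 0xF0 = 11110000 → 4-byte char #4 = F0 A8 A5 86.
Offset 13: leading byte 0xE9 = 11101001 → 3-byte char #5 = E9 AB 83.
Offset 16: leading byte 0xC5 = 11000101 → 2-byte char #6 = C5 BE.
Offset 18: leading byte 0xCA = 11001010 → 2-byte char #7 = CA BD.
Leading byte 0xCA = 11001010 matches 110xxxxx → 2-byte sequence.
Byte 1: 0xCA = 11001010, payload 01010 (5 bits).
Byte 2: 0xBD = 10111101 (10xxxxxx ✓), payload 111101.
Concatenate: 01010111101 = 0x2BD (11 bits → U+02BD).

U+02BD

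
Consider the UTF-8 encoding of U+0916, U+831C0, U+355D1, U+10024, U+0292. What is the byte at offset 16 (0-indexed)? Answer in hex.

0x92

U+0916 → 3-byte form E0 A4 96 at offsets 0–2.
U+831C0 → 4-byte form F2 83 87 80 at offsets 3–6.
U+355D1 → 4-byte form F0 B5 97 91 at offsets 7–10.
U+10024 → 4-byte form F0 90 80 A4 at offsets 11–14.
U+0292 → 2-byte form CA 92 at offsets 15–16.
Offset 16 falls in char 5's range; it's byte 2 of CA 92 = 0x92.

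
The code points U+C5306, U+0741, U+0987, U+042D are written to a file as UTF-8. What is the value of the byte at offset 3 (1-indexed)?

0x8C

1-indexed offset 3 is 0-indexed offset 2.
U+C5306 → 4-byte form F3 85 8C 86 at offsets 0–3.
Offset 2 falls in char 1's range; it's byte 3 of F3 85 8C 86 = 0x8C.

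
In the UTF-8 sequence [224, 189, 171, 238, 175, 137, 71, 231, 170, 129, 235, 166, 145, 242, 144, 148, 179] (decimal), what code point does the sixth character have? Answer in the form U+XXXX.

Offset 0: leading byte 0xE0 = 11100000 → 3-byte char #1 = E0 BD AB.
Offset 3: leading byte 0xEE = 11101110 → 3-byte char #2 = EE AF 89.
Offset 6: leading byte 0x47 = 01000111 → 1-byte char #3 = 47.
Offset 7: leading byte 0xE7 = 11100111 → 3-byte char #4 = E7 AA 81.
Offset 10: leading byte 0xEB = 11101011 → 3-byte char #5 = EB A6 91.
Offset 13: leading byte 0xF2 = 11110010 → 4-byte char #6 = F2 90 94 B3.
Leading byte 0xF2 = 11110010 matches 11110xxx → 4-byte sequence.
Byte 1: 0xF2 = 11110010, payload 010 (3 bits).
Byte 2: 0x90 = 10010000 (10xxxxxx ✓), payload 010000.
Byte 3: 0x94 = 10010100 (10xxxxxx ✓), payload 010100.
Byte 4: 0xB3 = 10110011 (10xxxxxx ✓), payload 110011.
Concatenate: 010010000010100110011 = 0x90533 (21 bits → U+90533).

U+90533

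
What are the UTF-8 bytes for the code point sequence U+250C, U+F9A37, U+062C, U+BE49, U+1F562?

U+250C: 3-byte form → E2 94 8C.
U+F9A37: 4-byte form → F3 B9 A8 B7.
U+062C: 2-byte form → D8 AC.
U+BE49: 3-byte form → EB B9 89.
U+1F562: 4-byte form → F0 9F 95 A2.
Concatenated (16 bytes): E2 94 8C F3 B9 A8 B7 D8 AC EB B9 89 F0 9F 95 A2.

E2 94 8C F3 B9 A8 B7 D8 AC EB B9 89 F0 9F 95 A2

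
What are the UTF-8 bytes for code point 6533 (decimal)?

U+1985 = 0x1985 = 6533 decimal. In range U+0800–U+FFFF → 3-byte form: 1110xxxx 10xxxxxx 10xxxxxx.
Binary (16 bits): 0001100110000101.
Split 4+6+6: 0001 | 100110 | 000101.
Byte 1: 11100001 = 0xE1.
Byte 2: 10100110 = 0xA6.
Byte 3: 10000101 = 0x85.

E1 A6 85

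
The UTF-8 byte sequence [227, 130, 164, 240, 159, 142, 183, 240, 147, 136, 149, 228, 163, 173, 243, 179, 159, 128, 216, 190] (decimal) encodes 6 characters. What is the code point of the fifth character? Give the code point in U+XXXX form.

U+F37C0

Offset 0: leading byte 0xE3 = 11100011 → 3-byte char #1 = E3 82 A4.
Offset 3: leading byte 0xF0 = 11110000 → 4-byte char #2 = F0 9F 8E B7.
Offset 7: leading byte 0xF0 = 11110000 → 4-byte char #3 = F0 93 88 95.
Offset 11: leading byte 0xE4 = 11100100 → 3-byte char #4 = E4 A3 AD.
Offset 14: leading byte 0xF3 = 11110011 → 4-byte char #5 = F3 B3 9F 80.
Leading byte 0xF3 = 11110011 matches 11110xxx → 4-byte sequence.
Byte 1: 0xF3 = 11110011, payload 011 (3 bits).
Byte 2: 0xB3 = 10110011 (10xxxxxx ✓), payload 110011.
Byte 3: 0x9F = 10011111 (10xxxxxx ✓), payload 011111.
Byte 4: 0x80 = 10000000 (10xxxxxx ✓), payload 000000.
Concatenate: 011110011011111000000 = 0xF37C0 (21 bits → U+F37C0).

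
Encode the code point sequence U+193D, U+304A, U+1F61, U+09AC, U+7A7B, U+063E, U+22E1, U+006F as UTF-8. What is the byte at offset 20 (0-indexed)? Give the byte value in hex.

0x6F

U+193D → 3-byte form E1 A4 BD at offsets 0–2.
U+304A → 3-byte form E3 81 8A at offsets 3–5.
U+1F61 → 3-byte form E1 BD A1 at offsets 6–8.
U+09AC → 3-byte form E0 A6 AC at offsets 9–11.
U+7A7B → 3-byte form E7 A9 BB at offsets 12–14.
U+063E → 2-byte form D8 BE at offsets 15–16.
U+22E1 → 3-byte form E2 8B A1 at offsets 17–19.
U+006F → 1-byte form 6F at offsets 20–20.
Offset 20 falls in char 8's range; it's byte 1 of 6F = 0x6F.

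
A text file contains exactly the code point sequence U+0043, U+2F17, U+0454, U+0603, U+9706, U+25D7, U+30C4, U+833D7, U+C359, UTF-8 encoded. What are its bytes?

43 E2 BC 97 D1 94 D8 83 E9 9C 86 E2 97 97 E3 83 84 F2 83 8F 97 EC 8D 99

U+0043: 1-byte form → 43.
U+2F17: 3-byte form → E2 BC 97.
U+0454: 2-byte form → D1 94.
U+0603: 2-byte form → D8 83.
U+9706: 3-byte form → E9 9C 86.
U+25D7: 3-byte form → E2 97 97.
U+30C4: 3-byte form → E3 83 84.
U+833D7: 4-byte form → F2 83 8F 97.
U+C359: 3-byte form → EC 8D 99.
Concatenated (24 bytes): 43 E2 BC 97 D1 94 D8 83 E9 9C 86 E2 97 97 E3 83 84 F2 83 8F 97 EC 8D 99.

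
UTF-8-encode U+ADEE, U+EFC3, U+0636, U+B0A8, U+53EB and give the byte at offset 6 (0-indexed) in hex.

0xD8

U+ADEE → 3-byte form EA B7 AE at offsets 0–2.
U+EFC3 → 3-byte form EE BF 83 at offsets 3–5.
U+0636 → 2-byte form D8 B6 at offsets 6–7.
Offset 6 falls in char 3's range; it's byte 1 of D8 B6 = 0xD8.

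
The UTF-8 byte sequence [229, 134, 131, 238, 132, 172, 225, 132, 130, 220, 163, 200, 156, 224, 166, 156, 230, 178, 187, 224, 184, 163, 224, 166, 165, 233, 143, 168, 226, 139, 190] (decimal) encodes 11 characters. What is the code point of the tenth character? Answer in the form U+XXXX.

Offset 0: leading byte 0xE5 = 11100101 → 3-byte char #1 = E5 86 83.
Offset 3: leading byte 0xEE = 11101110 → 3-byte char #2 = EE 84 AC.
Offset 6: leading byte 0xE1 = 11100001 → 3-byte char #3 = E1 84 82.
Offset 9: leading byte 0xDC = 11011100 → 2-byte char #4 = DC A3.
Offset 11: leading byte 0xC8 = 11001000 → 2-byte char #5 = C8 9C.
Offset 13: leading byte 0xE0 = 11100000 → 3-byte char #6 = E0 A6 9C.
Offset 16: leading byte 0xE6 = 11100110 → 3-byte char #7 = E6 B2 BB.
Offset 19: leading byte 0xE0 = 11100000 → 3-byte char #8 = E0 B8 A3.
Offset 22: leading byte 0xE0 = 11100000 → 3-byte char #9 = E0 A6 A5.
Offset 25: leading byte 0xE9 = 11101001 → 3-byte char #10 = E9 8F A8.
Leading byte 0xE9 = 11101001 matches 1110xxxx → 3-byte sequence.
Byte 1: 0xE9 = 11101001, payload 1001 (4 bits).
Byte 2: 0x8F = 10001111 (10xxxxxx ✓), payload 001111.
Byte 3: 0xA8 = 10101000 (10xxxxxx ✓), payload 101000.
Concatenate: 1001001111101000 = 0x93E8 (16 bits → U+93E8).

U+93E8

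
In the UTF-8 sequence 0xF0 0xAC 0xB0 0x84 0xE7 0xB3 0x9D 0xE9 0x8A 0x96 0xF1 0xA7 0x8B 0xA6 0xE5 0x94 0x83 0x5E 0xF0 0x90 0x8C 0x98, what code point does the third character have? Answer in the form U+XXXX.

Offset 0: leading byte 0xF0 = 11110000 → 4-byte char #1 = F0 AC B0 84.
Offset 4: leading byte 0xE7 = 11100111 → 3-byte char #2 = E7 B3 9D.
Offset 7: leading byte 0xE9 = 11101001 → 3-byte char #3 = E9 8A 96.
Leading byte 0xE9 = 11101001 matches 1110xxxx → 3-byte sequence.
Byte 1: 0xE9 = 11101001, payload 1001 (4 bits).
Byte 2: 0x8A = 10001010 (10xxxxxx ✓), payload 001010.
Byte 3: 0x96 = 10010110 (10xxxxxx ✓), payload 010110.
Concatenate: 1001001010010110 = 0x9296 (16 bits → U+9296).

U+9296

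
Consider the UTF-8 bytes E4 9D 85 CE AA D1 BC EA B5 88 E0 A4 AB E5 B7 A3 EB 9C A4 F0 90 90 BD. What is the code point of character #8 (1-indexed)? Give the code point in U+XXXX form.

U+1043D

Offset 0: leading byte 0xE4 = 11100100 → 3-byte char #1 = E4 9D 85.
Offset 3: leading byte 0xCE = 11001110 → 2-byte char #2 = CE AA.
Offset 5: leading byte 0xD1 = 11010001 → 2-byte char #3 = D1 BC.
Offset 7: leading byte 0xEA = 11101010 → 3-byte char #4 = EA B5 88.
Offset 10: leading byte 0xE0 = 11100000 → 3-byte char #5 = E0 A4 AB.
Offset 13: leading byte 0xE5 = 11100101 → 3-byte char #6 = E5 B7 A3.
Offset 16: leading byte 0xEB = 11101011 → 3-byte char #7 = EB 9C A4.
Offset 19: leading byte 0xF0 = 11110000 → 4-byte char #8 = F0 90 90 BD.
Leading byte 0xF0 = 11110000 matches 11110xxx → 4-byte sequence.
Byte 1: 0xF0 = 11110000, payload 000 (3 bits).
Byte 2: 0x90 = 10010000 (10xxxxxx ✓), payload 010000.
Byte 3: 0x90 = 10010000 (10xxxxxx ✓), payload 010000.
Byte 4: 0xBD = 10111101 (10xxxxxx ✓), payload 111101.
Concatenate: 000010000010000111101 = 0x1043D (21 bits → U+1043D).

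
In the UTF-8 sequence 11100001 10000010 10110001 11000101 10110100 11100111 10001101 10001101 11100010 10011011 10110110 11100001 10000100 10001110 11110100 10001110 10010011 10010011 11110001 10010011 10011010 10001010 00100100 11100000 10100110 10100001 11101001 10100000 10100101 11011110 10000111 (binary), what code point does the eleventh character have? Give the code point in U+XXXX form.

Offset 0: leading byte 0xE1 = 11100001 → 3-byte char #1 = E1 82 B1.
Offset 3: leading byte 0xC5 = 11000101 → 2-byte char #2 = C5 B4.
Offset 5: leading byte 0xE7 = 11100111 → 3-byte char #3 = E7 8D 8D.
Offset 8: leading byte 0xE2 = 11100010 → 3-byte char #4 = E2 9B B6.
Offset 11: leading byte 0xE1 = 11100001 → 3-byte char #5 = E1 84 8E.
Offset 14: leading byte 0xF4 = 11110100 → 4-byte char #6 = F4 8E 93 93.
Offset 18: leading byte 0xF1 = 11110001 → 4-byte char #7 = F1 93 9A 8A.
Offset 22: leading byte 0x24 = 00100100 → 1-byte char #8 = 24.
Offset 23: leading byte 0xE0 = 11100000 → 3-byte char #9 = E0 A6 A1.
Offset 26: leading byte 0xE9 = 11101001 → 3-byte char #10 = E9 A0 A5.
Offset 29: leading byte 0xDE = 11011110 → 2-byte char #11 = DE 87.
Leading byte 0xDE = 11011110 matches 110xxxxx → 2-byte sequence.
Byte 1: 0xDE = 11011110, payload 11110 (5 bits).
Byte 2: 0x87 = 10000111 (10xxxxxx ✓), payload 000111.
Concatenate: 11110000111 = 0x787 (11 bits → U+0787).

U+0787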